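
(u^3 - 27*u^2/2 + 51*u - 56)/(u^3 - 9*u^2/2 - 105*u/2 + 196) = (u - 2)/(u + 7)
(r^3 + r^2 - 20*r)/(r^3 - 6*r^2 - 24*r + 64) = r*(r^2 + r - 20)/(r^3 - 6*r^2 - 24*r + 64)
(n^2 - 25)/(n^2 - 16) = (n^2 - 25)/(n^2 - 16)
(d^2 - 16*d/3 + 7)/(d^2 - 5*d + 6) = (d - 7/3)/(d - 2)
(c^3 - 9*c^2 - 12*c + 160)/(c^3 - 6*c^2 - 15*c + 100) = (c - 8)/(c - 5)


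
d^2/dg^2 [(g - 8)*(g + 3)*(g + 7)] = 6*g + 4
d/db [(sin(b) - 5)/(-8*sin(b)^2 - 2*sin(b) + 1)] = (8*sin(b)^2 - 80*sin(b) - 9)*cos(b)/((2*sin(b) + 1)^2*(4*sin(b) - 1)^2)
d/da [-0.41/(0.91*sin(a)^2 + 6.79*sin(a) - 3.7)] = (0.7462*sin(a) + 2.7839)*cos(a)/(0.91*sin(a)^2 + 6.79*sin(a) - 3.7)^2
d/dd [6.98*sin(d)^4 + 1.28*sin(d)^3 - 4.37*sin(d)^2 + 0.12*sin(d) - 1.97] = (27.92*sin(d)^3 + 3.84*sin(d)^2 - 8.74*sin(d) + 0.12)*cos(d)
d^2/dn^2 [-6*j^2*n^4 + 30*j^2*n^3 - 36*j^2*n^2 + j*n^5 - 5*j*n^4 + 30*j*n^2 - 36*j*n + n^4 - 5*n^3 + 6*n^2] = -72*j^2*n^2 + 180*j^2*n - 72*j^2 + 20*j*n^3 - 60*j*n^2 + 60*j + 12*n^2 - 30*n + 12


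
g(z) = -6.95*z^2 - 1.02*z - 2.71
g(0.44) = -4.50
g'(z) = -13.9*z - 1.02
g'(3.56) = -50.50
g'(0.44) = -7.14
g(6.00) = -259.03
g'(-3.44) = 46.80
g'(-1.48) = 19.55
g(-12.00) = -991.27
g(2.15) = -37.03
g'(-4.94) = 67.65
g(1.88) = -29.19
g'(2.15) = -30.90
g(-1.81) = -23.63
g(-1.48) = -16.42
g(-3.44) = -81.44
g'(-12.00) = 165.78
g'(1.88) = -27.15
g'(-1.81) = 24.14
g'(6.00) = -84.42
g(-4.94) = -167.28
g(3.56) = -94.42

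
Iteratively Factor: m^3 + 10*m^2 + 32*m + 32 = (m + 4)*(m^2 + 6*m + 8) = (m + 4)^2*(m + 2)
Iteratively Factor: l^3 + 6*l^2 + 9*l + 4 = (l + 4)*(l^2 + 2*l + 1) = (l + 1)*(l + 4)*(l + 1)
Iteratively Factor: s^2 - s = (s)*(s - 1)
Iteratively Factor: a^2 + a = (a)*(a + 1)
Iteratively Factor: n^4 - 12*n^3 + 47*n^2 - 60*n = (n - 5)*(n^3 - 7*n^2 + 12*n) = n*(n - 5)*(n^2 - 7*n + 12) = n*(n - 5)*(n - 3)*(n - 4)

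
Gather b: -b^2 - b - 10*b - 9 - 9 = -b^2 - 11*b - 18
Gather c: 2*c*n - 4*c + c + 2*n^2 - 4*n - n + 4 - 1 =c*(2*n - 3) + 2*n^2 - 5*n + 3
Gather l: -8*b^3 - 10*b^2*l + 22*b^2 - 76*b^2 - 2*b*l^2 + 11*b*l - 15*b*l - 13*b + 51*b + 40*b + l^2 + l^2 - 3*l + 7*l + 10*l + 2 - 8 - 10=-8*b^3 - 54*b^2 + 78*b + l^2*(2 - 2*b) + l*(-10*b^2 - 4*b + 14) - 16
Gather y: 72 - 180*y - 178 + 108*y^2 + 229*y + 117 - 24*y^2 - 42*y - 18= 84*y^2 + 7*y - 7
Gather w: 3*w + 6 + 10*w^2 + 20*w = 10*w^2 + 23*w + 6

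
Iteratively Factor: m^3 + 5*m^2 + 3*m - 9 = (m - 1)*(m^2 + 6*m + 9) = (m - 1)*(m + 3)*(m + 3)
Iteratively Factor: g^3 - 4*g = (g)*(g^2 - 4) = g*(g + 2)*(g - 2)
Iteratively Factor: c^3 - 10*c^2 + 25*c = (c - 5)*(c^2 - 5*c) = c*(c - 5)*(c - 5)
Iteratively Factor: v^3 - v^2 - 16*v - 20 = (v - 5)*(v^2 + 4*v + 4) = (v - 5)*(v + 2)*(v + 2)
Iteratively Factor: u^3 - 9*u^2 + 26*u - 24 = (u - 3)*(u^2 - 6*u + 8) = (u - 4)*(u - 3)*(u - 2)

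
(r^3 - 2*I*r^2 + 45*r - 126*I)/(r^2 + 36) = (r^2 + 4*I*r + 21)/(r + 6*I)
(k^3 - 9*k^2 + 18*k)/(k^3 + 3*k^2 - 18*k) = (k - 6)/(k + 6)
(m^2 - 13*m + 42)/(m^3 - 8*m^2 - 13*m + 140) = (m - 6)/(m^2 - m - 20)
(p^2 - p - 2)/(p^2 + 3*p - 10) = (p + 1)/(p + 5)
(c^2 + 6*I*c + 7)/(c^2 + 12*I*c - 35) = (c - I)/(c + 5*I)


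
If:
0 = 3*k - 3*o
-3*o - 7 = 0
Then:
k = -7/3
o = -7/3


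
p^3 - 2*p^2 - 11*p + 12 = (p - 4)*(p - 1)*(p + 3)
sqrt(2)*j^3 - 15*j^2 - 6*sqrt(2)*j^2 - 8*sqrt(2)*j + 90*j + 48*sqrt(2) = (j - 6)*(j - 8*sqrt(2))*(sqrt(2)*j + 1)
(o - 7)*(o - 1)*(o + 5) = o^3 - 3*o^2 - 33*o + 35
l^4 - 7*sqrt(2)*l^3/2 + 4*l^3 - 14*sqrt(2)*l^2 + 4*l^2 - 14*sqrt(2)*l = l*(l + 2)^2*(l - 7*sqrt(2)/2)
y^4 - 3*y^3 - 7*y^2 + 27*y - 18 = (y - 3)*(y - 2)*(y - 1)*(y + 3)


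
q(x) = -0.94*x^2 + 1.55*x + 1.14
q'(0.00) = 1.55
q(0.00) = 1.14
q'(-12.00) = 24.11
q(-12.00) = -152.82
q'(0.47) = 0.67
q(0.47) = 1.66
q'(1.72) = -1.68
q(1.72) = 1.03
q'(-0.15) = 1.83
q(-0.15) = 0.89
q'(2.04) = -2.29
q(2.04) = 0.39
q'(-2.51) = 6.27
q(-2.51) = -8.67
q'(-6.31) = 13.41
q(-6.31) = -46.07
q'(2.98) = -4.05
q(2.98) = -2.59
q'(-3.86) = 8.81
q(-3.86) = -18.85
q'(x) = 1.55 - 1.88*x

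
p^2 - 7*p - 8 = (p - 8)*(p + 1)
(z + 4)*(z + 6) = z^2 + 10*z + 24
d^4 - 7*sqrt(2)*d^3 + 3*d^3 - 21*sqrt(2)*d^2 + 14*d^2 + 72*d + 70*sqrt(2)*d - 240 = (d - 2)*(d + 5)*(d - 4*sqrt(2))*(d - 3*sqrt(2))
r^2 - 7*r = r*(r - 7)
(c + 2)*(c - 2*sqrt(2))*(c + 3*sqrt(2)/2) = c^3 - sqrt(2)*c^2/2 + 2*c^2 - 6*c - sqrt(2)*c - 12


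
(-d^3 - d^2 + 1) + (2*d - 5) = -d^3 - d^2 + 2*d - 4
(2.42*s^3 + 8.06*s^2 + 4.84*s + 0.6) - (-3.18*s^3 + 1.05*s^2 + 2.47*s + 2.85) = 5.6*s^3 + 7.01*s^2 + 2.37*s - 2.25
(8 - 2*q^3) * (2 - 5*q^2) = 10*q^5 - 4*q^3 - 40*q^2 + 16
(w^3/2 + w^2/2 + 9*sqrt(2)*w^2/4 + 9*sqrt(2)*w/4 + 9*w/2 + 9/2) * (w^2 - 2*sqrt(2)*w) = w^5/2 + w^4/2 + 5*sqrt(2)*w^4/4 - 9*w^3/2 + 5*sqrt(2)*w^3/4 - 9*sqrt(2)*w^2 - 9*w^2/2 - 9*sqrt(2)*w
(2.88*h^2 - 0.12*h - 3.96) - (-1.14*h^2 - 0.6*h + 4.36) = 4.02*h^2 + 0.48*h - 8.32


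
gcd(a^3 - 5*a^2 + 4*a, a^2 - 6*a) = a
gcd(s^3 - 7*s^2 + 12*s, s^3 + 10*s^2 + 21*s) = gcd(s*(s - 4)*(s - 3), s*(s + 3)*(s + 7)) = s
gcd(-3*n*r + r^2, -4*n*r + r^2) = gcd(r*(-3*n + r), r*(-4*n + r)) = r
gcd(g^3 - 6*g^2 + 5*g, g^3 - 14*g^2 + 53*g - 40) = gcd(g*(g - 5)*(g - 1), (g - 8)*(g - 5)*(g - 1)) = g^2 - 6*g + 5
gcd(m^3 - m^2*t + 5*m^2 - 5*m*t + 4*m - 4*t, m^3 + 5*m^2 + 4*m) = m^2 + 5*m + 4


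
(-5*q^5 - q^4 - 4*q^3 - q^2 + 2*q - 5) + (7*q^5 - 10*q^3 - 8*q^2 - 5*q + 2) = 2*q^5 - q^4 - 14*q^3 - 9*q^2 - 3*q - 3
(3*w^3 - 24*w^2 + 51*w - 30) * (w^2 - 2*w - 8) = 3*w^5 - 30*w^4 + 75*w^3 + 60*w^2 - 348*w + 240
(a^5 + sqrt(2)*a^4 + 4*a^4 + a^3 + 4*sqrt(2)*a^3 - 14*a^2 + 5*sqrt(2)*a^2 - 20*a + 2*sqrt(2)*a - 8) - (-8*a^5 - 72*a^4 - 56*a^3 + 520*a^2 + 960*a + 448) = 9*a^5 + sqrt(2)*a^4 + 76*a^4 + 4*sqrt(2)*a^3 + 57*a^3 - 534*a^2 + 5*sqrt(2)*a^2 - 980*a + 2*sqrt(2)*a - 456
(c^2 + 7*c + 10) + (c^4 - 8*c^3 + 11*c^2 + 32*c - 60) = c^4 - 8*c^3 + 12*c^2 + 39*c - 50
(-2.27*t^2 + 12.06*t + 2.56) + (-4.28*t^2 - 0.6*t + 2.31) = -6.55*t^2 + 11.46*t + 4.87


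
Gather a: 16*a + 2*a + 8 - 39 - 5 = 18*a - 36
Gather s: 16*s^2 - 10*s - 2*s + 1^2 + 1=16*s^2 - 12*s + 2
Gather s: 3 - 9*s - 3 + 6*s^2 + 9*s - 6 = 6*s^2 - 6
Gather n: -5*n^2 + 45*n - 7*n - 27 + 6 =-5*n^2 + 38*n - 21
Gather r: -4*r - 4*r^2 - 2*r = -4*r^2 - 6*r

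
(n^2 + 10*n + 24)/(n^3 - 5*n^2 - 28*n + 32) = (n + 6)/(n^2 - 9*n + 8)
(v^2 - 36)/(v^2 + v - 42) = (v + 6)/(v + 7)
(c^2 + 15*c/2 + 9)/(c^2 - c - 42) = (c + 3/2)/(c - 7)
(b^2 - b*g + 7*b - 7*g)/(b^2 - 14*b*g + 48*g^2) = (b^2 - b*g + 7*b - 7*g)/(b^2 - 14*b*g + 48*g^2)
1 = 1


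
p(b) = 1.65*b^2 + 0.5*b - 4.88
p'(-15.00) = -49.00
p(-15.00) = 358.87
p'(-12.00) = -39.10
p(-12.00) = 226.72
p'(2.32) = 8.16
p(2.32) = 5.16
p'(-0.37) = -0.72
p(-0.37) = -4.84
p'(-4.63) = -14.78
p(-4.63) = 28.18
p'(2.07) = 7.33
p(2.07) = 3.23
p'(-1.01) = -2.83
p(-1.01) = -3.70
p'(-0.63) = -1.58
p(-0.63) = -4.54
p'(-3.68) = -11.64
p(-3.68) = 15.62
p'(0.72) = 2.88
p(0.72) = -3.66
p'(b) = 3.3*b + 0.5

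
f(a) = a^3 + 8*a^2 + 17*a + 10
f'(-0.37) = 11.49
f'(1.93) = 59.05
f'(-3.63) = -1.55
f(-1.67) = -0.74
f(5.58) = 527.69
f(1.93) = 79.80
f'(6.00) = 221.00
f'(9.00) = 404.00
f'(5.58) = 199.69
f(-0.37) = 4.75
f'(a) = 3*a^2 + 16*a + 17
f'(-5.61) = 21.66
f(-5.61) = -10.15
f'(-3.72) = -1.00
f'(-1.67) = -1.35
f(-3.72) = 5.99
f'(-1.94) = -2.75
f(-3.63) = 5.87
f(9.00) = 1540.00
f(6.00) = 616.00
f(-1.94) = -0.17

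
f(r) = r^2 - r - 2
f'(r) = 2*r - 1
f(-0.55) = -1.15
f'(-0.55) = -2.10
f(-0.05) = -1.95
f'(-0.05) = -1.10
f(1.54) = -1.17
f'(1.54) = 2.08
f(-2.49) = 6.69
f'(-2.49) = -5.98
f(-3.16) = 11.15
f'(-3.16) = -7.32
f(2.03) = 0.09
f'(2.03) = 3.06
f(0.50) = -2.25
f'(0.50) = 0.00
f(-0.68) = -0.86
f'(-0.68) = -2.36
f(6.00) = 28.00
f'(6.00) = 11.00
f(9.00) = 70.00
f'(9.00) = 17.00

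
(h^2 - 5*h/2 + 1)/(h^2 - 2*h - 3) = (-h^2 + 5*h/2 - 1)/(-h^2 + 2*h + 3)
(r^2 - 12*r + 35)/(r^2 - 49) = (r - 5)/(r + 7)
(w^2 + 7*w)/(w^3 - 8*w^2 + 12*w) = (w + 7)/(w^2 - 8*w + 12)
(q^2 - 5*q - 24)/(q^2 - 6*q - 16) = (q + 3)/(q + 2)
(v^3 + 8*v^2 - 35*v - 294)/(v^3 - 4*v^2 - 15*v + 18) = (v^2 + 14*v + 49)/(v^2 + 2*v - 3)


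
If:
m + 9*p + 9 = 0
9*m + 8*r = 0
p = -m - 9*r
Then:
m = -72/665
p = -657/665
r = 81/665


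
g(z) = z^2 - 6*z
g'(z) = 2*z - 6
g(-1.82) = 14.23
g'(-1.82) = -9.64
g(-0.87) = 5.98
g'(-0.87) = -7.74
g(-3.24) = 29.94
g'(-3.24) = -12.48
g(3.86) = -8.26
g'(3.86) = 1.72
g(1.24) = -5.90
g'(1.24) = -3.52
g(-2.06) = 16.60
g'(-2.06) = -10.12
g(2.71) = -8.92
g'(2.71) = -0.58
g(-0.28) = 1.76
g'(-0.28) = -6.56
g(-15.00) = 315.00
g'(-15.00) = -36.00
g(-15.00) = 315.00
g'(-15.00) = -36.00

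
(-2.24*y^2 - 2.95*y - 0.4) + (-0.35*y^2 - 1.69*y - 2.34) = -2.59*y^2 - 4.64*y - 2.74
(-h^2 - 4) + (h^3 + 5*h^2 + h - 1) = h^3 + 4*h^2 + h - 5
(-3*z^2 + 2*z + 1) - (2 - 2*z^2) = -z^2 + 2*z - 1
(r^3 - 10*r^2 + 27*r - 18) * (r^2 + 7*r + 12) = r^5 - 3*r^4 - 31*r^3 + 51*r^2 + 198*r - 216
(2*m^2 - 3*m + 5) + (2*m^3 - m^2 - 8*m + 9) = 2*m^3 + m^2 - 11*m + 14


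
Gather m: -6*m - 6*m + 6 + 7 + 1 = 14 - 12*m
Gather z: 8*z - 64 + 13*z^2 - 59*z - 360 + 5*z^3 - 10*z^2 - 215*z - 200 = 5*z^3 + 3*z^2 - 266*z - 624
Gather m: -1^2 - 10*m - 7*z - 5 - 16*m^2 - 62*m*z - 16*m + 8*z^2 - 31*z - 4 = -16*m^2 + m*(-62*z - 26) + 8*z^2 - 38*z - 10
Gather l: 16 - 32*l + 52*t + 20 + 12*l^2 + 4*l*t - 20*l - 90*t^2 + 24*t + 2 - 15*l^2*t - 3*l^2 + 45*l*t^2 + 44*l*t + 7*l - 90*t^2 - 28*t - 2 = l^2*(9 - 15*t) + l*(45*t^2 + 48*t - 45) - 180*t^2 + 48*t + 36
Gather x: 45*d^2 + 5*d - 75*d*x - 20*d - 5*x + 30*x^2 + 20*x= 45*d^2 - 15*d + 30*x^2 + x*(15 - 75*d)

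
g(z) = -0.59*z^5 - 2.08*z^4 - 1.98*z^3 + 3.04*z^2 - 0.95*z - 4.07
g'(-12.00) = -47723.51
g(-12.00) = 107546.53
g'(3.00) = -499.76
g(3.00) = -344.87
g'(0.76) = -4.40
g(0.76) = -4.75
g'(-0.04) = -1.20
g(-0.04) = -4.03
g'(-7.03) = -4651.80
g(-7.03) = 5890.96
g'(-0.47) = -4.40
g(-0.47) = -2.83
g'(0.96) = -10.45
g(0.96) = -6.18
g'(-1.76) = -13.00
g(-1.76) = 7.82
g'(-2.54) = -41.16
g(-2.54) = 26.20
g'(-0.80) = -6.56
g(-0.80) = -1.01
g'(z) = -2.95*z^4 - 8.32*z^3 - 5.94*z^2 + 6.08*z - 0.95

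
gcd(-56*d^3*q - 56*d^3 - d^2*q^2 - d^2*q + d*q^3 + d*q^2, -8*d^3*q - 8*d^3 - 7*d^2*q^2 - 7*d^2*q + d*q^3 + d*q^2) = -8*d^2*q - 8*d^2 + d*q^2 + d*q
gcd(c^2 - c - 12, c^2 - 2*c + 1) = 1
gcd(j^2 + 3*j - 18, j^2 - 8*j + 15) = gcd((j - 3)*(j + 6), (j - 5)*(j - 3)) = j - 3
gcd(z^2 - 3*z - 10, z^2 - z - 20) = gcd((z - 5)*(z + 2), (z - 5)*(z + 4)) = z - 5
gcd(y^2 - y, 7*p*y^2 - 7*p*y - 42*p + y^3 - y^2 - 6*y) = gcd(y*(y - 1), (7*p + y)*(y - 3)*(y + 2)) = 1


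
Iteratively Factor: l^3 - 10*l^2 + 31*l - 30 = (l - 3)*(l^2 - 7*l + 10) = (l - 3)*(l - 2)*(l - 5)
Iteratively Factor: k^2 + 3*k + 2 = (k + 1)*(k + 2)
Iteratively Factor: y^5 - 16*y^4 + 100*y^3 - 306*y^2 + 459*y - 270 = (y - 3)*(y^4 - 13*y^3 + 61*y^2 - 123*y + 90) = (y - 5)*(y - 3)*(y^3 - 8*y^2 + 21*y - 18) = (y - 5)*(y - 3)^2*(y^2 - 5*y + 6) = (y - 5)*(y - 3)^2*(y - 2)*(y - 3)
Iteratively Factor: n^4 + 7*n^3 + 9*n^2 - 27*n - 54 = (n + 3)*(n^3 + 4*n^2 - 3*n - 18) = (n - 2)*(n + 3)*(n^2 + 6*n + 9) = (n - 2)*(n + 3)^2*(n + 3)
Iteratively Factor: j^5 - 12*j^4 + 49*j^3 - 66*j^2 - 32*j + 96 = (j - 4)*(j^4 - 8*j^3 + 17*j^2 + 2*j - 24) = (j - 4)^2*(j^3 - 4*j^2 + j + 6) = (j - 4)^2*(j - 2)*(j^2 - 2*j - 3) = (j - 4)^2*(j - 2)*(j + 1)*(j - 3)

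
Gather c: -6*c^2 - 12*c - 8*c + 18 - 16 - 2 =-6*c^2 - 20*c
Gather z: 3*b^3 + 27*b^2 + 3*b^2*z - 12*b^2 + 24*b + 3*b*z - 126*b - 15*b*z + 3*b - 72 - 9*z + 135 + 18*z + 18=3*b^3 + 15*b^2 - 99*b + z*(3*b^2 - 12*b + 9) + 81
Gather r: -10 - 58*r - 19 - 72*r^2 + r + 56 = -72*r^2 - 57*r + 27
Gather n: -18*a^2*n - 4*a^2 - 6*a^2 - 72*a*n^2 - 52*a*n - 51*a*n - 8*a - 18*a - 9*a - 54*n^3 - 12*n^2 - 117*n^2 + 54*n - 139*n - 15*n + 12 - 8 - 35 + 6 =-10*a^2 - 35*a - 54*n^3 + n^2*(-72*a - 129) + n*(-18*a^2 - 103*a - 100) - 25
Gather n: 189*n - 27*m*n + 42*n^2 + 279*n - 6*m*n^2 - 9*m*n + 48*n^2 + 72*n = n^2*(90 - 6*m) + n*(540 - 36*m)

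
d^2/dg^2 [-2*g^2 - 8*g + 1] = -4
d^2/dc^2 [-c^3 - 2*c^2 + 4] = -6*c - 4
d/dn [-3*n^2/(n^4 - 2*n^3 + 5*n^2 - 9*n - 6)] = 3*n*(2*n^4 - 2*n^3 + 9*n + 12)/(n^8 - 4*n^7 + 14*n^6 - 38*n^5 + 49*n^4 - 66*n^3 + 21*n^2 + 108*n + 36)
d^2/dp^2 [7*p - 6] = 0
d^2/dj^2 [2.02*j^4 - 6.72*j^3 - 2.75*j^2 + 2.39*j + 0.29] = 24.24*j^2 - 40.32*j - 5.5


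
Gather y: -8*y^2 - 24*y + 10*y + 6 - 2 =-8*y^2 - 14*y + 4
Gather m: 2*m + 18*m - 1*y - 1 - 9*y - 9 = 20*m - 10*y - 10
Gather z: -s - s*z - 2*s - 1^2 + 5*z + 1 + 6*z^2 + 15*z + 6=-3*s + 6*z^2 + z*(20 - s) + 6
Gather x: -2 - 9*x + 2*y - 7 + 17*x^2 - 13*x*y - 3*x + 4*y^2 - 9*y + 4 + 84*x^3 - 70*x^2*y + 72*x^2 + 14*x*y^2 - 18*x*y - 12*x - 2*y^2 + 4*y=84*x^3 + x^2*(89 - 70*y) + x*(14*y^2 - 31*y - 24) + 2*y^2 - 3*y - 5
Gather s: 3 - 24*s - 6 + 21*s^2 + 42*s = 21*s^2 + 18*s - 3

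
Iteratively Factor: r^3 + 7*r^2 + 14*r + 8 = (r + 4)*(r^2 + 3*r + 2) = (r + 1)*(r + 4)*(r + 2)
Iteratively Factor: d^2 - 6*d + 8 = (d - 4)*(d - 2)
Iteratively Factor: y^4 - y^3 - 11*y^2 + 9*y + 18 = (y - 3)*(y^3 + 2*y^2 - 5*y - 6) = (y - 3)*(y + 1)*(y^2 + y - 6) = (y - 3)*(y - 2)*(y + 1)*(y + 3)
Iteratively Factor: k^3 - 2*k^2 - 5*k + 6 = (k - 1)*(k^2 - k - 6) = (k - 1)*(k + 2)*(k - 3)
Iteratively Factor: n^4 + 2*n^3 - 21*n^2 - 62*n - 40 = (n + 4)*(n^3 - 2*n^2 - 13*n - 10) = (n - 5)*(n + 4)*(n^2 + 3*n + 2) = (n - 5)*(n + 2)*(n + 4)*(n + 1)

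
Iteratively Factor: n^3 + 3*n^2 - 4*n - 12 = (n + 2)*(n^2 + n - 6) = (n + 2)*(n + 3)*(n - 2)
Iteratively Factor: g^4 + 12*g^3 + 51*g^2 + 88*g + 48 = (g + 4)*(g^3 + 8*g^2 + 19*g + 12) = (g + 3)*(g + 4)*(g^2 + 5*g + 4) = (g + 3)*(g + 4)^2*(g + 1)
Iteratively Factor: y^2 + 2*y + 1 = (y + 1)*(y + 1)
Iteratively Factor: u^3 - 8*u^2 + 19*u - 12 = (u - 4)*(u^2 - 4*u + 3) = (u - 4)*(u - 3)*(u - 1)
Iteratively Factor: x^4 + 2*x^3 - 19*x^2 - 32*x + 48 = (x + 3)*(x^3 - x^2 - 16*x + 16) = (x - 4)*(x + 3)*(x^2 + 3*x - 4) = (x - 4)*(x - 1)*(x + 3)*(x + 4)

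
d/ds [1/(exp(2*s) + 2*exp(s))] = -(2*exp(s) + 2)*exp(-s)/(exp(s) + 2)^2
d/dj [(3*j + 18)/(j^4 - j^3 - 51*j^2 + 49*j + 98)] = 3*(j^4 - j^3 - 51*j^2 + 49*j - (j + 6)*(4*j^3 - 3*j^2 - 102*j + 49) + 98)/(j^4 - j^3 - 51*j^2 + 49*j + 98)^2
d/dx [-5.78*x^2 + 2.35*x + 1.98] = 2.35 - 11.56*x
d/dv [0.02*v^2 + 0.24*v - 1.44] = 0.04*v + 0.24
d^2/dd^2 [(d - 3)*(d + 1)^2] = 6*d - 2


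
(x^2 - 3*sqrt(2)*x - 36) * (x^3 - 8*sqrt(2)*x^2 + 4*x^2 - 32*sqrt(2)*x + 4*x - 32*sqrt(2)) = x^5 - 11*sqrt(2)*x^4 + 4*x^4 - 44*sqrt(2)*x^3 + 16*x^3 + 48*x^2 + 244*sqrt(2)*x^2 + 48*x + 1152*sqrt(2)*x + 1152*sqrt(2)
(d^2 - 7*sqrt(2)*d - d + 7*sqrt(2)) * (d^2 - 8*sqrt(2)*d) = d^4 - 15*sqrt(2)*d^3 - d^3 + 15*sqrt(2)*d^2 + 112*d^2 - 112*d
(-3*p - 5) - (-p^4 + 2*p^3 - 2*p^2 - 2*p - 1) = p^4 - 2*p^3 + 2*p^2 - p - 4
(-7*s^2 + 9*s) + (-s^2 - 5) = -8*s^2 + 9*s - 5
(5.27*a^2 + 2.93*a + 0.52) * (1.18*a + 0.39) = 6.2186*a^3 + 5.5127*a^2 + 1.7563*a + 0.2028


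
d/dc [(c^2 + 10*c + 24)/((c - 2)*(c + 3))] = 3*(-3*c^2 - 20*c - 28)/(c^4 + 2*c^3 - 11*c^2 - 12*c + 36)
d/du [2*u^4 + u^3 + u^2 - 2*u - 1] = 8*u^3 + 3*u^2 + 2*u - 2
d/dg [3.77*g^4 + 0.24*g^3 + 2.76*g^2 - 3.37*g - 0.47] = 15.08*g^3 + 0.72*g^2 + 5.52*g - 3.37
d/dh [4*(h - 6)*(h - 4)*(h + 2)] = 12*h^2 - 64*h + 16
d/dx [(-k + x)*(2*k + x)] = k + 2*x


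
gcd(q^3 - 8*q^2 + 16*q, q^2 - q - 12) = q - 4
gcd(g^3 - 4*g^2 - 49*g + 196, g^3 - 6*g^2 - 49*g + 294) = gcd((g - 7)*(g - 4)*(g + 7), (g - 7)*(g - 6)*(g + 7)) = g^2 - 49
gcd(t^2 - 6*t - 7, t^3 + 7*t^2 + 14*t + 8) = t + 1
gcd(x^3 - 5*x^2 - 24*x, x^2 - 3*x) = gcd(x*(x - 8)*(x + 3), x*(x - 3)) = x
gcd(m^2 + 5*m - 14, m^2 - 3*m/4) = 1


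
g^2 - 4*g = g*(g - 4)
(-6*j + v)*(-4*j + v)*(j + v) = 24*j^3 + 14*j^2*v - 9*j*v^2 + v^3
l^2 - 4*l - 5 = (l - 5)*(l + 1)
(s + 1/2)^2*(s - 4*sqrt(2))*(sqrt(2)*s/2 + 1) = sqrt(2)*s^4/2 - 3*s^3 + sqrt(2)*s^3/2 - 31*sqrt(2)*s^2/8 - 3*s^2 - 4*sqrt(2)*s - 3*s/4 - sqrt(2)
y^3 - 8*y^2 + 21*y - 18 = (y - 3)^2*(y - 2)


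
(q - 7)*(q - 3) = q^2 - 10*q + 21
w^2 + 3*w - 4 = (w - 1)*(w + 4)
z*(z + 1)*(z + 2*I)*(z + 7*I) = z^4 + z^3 + 9*I*z^3 - 14*z^2 + 9*I*z^2 - 14*z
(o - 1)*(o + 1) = o^2 - 1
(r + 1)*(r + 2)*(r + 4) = r^3 + 7*r^2 + 14*r + 8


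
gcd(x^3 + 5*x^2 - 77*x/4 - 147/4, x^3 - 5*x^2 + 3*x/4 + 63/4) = x^2 - 2*x - 21/4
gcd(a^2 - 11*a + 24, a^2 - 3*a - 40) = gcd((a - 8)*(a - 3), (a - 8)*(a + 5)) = a - 8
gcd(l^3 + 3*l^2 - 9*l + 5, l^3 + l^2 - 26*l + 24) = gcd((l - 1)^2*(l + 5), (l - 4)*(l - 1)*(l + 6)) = l - 1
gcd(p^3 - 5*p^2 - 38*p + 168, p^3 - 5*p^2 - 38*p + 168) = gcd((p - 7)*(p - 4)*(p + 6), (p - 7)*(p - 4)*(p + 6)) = p^3 - 5*p^2 - 38*p + 168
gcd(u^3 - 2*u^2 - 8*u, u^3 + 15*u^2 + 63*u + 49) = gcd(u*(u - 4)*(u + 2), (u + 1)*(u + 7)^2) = 1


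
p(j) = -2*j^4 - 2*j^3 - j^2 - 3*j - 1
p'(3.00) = -279.00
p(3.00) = -235.00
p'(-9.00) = 5361.00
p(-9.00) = -11719.00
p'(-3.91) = 391.30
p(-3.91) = -352.46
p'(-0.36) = -2.68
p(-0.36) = 0.01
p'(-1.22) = 5.04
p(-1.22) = 0.37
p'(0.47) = -6.10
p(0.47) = -2.94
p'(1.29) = -32.74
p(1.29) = -16.37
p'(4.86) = -1072.77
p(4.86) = -1384.55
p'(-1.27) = 6.25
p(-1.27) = 0.09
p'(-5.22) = 981.84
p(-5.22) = -1213.07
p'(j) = -8*j^3 - 6*j^2 - 2*j - 3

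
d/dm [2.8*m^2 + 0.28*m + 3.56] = 5.6*m + 0.28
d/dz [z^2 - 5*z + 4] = 2*z - 5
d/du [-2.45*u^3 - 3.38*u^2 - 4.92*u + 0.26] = -7.35*u^2 - 6.76*u - 4.92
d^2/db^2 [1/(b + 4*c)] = 2/(b + 4*c)^3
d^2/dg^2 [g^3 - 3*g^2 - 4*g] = 6*g - 6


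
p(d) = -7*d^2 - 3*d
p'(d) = -14*d - 3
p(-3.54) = -77.10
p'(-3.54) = 46.56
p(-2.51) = -36.57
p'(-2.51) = 32.14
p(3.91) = -118.75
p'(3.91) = -57.74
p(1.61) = -22.97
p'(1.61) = -25.54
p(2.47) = -50.12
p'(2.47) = -37.58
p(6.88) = -351.98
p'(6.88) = -99.32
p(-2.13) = -25.37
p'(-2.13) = 26.82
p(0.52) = -3.45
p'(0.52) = -10.28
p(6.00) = -270.00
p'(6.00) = -87.00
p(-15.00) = -1530.00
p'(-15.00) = 207.00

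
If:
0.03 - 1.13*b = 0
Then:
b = 0.03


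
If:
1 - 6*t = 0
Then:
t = 1/6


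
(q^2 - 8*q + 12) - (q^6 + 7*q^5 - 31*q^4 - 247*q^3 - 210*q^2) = -q^6 - 7*q^5 + 31*q^4 + 247*q^3 + 211*q^2 - 8*q + 12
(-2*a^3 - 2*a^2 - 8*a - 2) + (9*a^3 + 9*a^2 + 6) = 7*a^3 + 7*a^2 - 8*a + 4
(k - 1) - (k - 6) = 5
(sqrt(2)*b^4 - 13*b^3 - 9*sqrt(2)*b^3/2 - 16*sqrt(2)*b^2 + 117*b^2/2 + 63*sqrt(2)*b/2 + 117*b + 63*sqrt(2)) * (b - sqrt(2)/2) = sqrt(2)*b^5 - 14*b^4 - 9*sqrt(2)*b^4/2 - 19*sqrt(2)*b^3/2 + 63*b^3 + 9*sqrt(2)*b^2/4 + 133*b^2 - 63*b/2 + 9*sqrt(2)*b/2 - 63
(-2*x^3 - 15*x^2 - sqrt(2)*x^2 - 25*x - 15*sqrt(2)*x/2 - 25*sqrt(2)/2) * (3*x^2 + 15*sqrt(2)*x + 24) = -6*x^5 - 33*sqrt(2)*x^4 - 45*x^4 - 495*sqrt(2)*x^3/2 - 153*x^3 - 873*sqrt(2)*x^2/2 - 585*x^2 - 975*x - 180*sqrt(2)*x - 300*sqrt(2)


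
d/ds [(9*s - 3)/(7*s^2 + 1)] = 3*(-21*s^2 + 14*s + 3)/(49*s^4 + 14*s^2 + 1)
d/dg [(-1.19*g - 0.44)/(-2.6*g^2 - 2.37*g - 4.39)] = (-3.094*g^2 - 2.288*g + 4.1813)/(6.76*g^4 + 12.324*g^3 + 28.4449*g^2 + 20.8086*g + 19.2721)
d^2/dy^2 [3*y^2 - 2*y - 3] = 6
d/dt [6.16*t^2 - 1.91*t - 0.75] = 12.32*t - 1.91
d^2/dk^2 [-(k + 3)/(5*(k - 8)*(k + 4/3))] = 6*(-9*k^3 - 81*k^2 + 252*k - 848)/(5*(27*k^6 - 540*k^5 + 2736*k^4 + 3520*k^3 - 29184*k^2 - 61440*k - 32768))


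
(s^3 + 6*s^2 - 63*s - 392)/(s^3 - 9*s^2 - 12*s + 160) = (s^2 + 14*s + 49)/(s^2 - s - 20)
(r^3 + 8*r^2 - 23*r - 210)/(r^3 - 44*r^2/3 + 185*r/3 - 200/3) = 3*(r^2 + 13*r + 42)/(3*r^2 - 29*r + 40)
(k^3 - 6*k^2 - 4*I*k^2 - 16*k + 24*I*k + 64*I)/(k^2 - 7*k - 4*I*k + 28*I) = (k^2 - 6*k - 16)/(k - 7)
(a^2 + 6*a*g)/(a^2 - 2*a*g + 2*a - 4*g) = a*(a + 6*g)/(a^2 - 2*a*g + 2*a - 4*g)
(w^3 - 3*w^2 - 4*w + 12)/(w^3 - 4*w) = (w - 3)/w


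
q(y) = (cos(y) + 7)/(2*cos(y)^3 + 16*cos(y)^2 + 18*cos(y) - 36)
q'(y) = (cos(y) + 7)*(6*sin(y)*cos(y)^2 + 32*sin(y)*cos(y) + 18*sin(y))/(2*cos(y)^3 + 16*cos(y)^2 + 18*cos(y) - 36)^2 - sin(y)/(2*cos(y)^3 + 16*cos(y)^2 + 18*cos(y) - 36) = (227*cos(y) + 29*cos(2*y) + cos(3*y) + 191)*sin(y)/(4*(cos(y)^3 + 8*cos(y)^2 + 9*cos(y) - 18)^2)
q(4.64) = -0.19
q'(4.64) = -0.11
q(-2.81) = -0.15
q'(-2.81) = 0.00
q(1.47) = -0.21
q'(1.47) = 0.16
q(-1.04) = -0.33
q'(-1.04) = -0.49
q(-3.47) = -0.15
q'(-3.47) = -0.00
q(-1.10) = -0.31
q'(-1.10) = -0.41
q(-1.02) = -0.34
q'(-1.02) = -0.52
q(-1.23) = -0.26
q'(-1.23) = -0.29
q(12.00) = -0.95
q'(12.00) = -3.14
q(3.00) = -0.15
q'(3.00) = 0.00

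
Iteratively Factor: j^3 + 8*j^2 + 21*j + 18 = (j + 2)*(j^2 + 6*j + 9) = (j + 2)*(j + 3)*(j + 3)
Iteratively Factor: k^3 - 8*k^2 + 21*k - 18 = (k - 3)*(k^2 - 5*k + 6) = (k - 3)^2*(k - 2)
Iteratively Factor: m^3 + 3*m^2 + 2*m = (m + 2)*(m^2 + m) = (m + 1)*(m + 2)*(m)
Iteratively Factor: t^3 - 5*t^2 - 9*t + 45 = (t - 5)*(t^2 - 9) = (t - 5)*(t + 3)*(t - 3)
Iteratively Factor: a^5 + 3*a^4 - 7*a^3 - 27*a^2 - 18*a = (a - 3)*(a^4 + 6*a^3 + 11*a^2 + 6*a) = a*(a - 3)*(a^3 + 6*a^2 + 11*a + 6) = a*(a - 3)*(a + 2)*(a^2 + 4*a + 3) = a*(a - 3)*(a + 2)*(a + 3)*(a + 1)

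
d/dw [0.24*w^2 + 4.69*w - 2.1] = 0.48*w + 4.69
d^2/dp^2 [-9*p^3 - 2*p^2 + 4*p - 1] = -54*p - 4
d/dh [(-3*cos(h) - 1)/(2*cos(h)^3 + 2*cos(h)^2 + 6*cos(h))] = -(13*cos(h)/2 + 3*cos(2*h) + 3*cos(3*h)/2 + 6)*sin(h)/(2*(cos(h)^2 + cos(h) + 3)^2*cos(h)^2)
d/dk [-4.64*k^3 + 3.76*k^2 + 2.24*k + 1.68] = -13.92*k^2 + 7.52*k + 2.24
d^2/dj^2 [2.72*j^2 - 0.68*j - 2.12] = 5.44000000000000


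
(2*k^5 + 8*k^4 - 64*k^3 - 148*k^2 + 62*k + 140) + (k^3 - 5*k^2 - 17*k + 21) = 2*k^5 + 8*k^4 - 63*k^3 - 153*k^2 + 45*k + 161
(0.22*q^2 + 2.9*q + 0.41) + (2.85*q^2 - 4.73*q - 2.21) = 3.07*q^2 - 1.83*q - 1.8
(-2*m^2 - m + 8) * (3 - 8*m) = 16*m^3 + 2*m^2 - 67*m + 24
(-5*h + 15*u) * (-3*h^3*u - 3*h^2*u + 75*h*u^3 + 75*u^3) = 15*h^4*u - 45*h^3*u^2 + 15*h^3*u - 375*h^2*u^3 - 45*h^2*u^2 + 1125*h*u^4 - 375*h*u^3 + 1125*u^4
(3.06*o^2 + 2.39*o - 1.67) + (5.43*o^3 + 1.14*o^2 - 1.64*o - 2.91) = 5.43*o^3 + 4.2*o^2 + 0.75*o - 4.58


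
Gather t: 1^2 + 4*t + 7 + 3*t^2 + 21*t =3*t^2 + 25*t + 8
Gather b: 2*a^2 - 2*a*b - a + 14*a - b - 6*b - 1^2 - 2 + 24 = 2*a^2 + 13*a + b*(-2*a - 7) + 21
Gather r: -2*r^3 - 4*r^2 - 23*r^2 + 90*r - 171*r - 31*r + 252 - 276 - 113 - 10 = -2*r^3 - 27*r^2 - 112*r - 147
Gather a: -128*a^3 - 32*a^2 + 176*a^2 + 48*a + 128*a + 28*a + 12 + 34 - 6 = -128*a^3 + 144*a^2 + 204*a + 40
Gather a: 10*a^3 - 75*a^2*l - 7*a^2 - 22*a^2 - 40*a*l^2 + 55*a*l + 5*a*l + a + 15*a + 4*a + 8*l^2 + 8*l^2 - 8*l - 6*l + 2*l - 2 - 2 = 10*a^3 + a^2*(-75*l - 29) + a*(-40*l^2 + 60*l + 20) + 16*l^2 - 12*l - 4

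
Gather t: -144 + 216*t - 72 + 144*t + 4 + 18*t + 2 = 378*t - 210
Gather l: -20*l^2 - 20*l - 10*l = -20*l^2 - 30*l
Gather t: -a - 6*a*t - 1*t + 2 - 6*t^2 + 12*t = -a - 6*t^2 + t*(11 - 6*a) + 2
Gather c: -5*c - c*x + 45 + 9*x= c*(-x - 5) + 9*x + 45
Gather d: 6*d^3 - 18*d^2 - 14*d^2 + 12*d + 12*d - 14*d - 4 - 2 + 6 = 6*d^3 - 32*d^2 + 10*d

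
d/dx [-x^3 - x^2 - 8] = x*(-3*x - 2)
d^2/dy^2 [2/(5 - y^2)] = 4*(-3*y^2 - 5)/(y^2 - 5)^3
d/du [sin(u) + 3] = cos(u)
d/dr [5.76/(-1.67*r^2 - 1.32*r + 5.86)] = (19.2384*r + 7.6032)/(1.67*r^2 + 1.32*r - 5.86)^2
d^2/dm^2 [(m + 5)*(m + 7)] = 2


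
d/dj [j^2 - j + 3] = 2*j - 1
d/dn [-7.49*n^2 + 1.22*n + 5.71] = 1.22 - 14.98*n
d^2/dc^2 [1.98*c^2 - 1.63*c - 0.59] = 3.96000000000000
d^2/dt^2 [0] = 0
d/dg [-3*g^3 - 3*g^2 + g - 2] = -9*g^2 - 6*g + 1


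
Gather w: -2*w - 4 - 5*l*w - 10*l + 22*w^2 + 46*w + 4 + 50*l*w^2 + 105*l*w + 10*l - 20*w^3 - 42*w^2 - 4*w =-20*w^3 + w^2*(50*l - 20) + w*(100*l + 40)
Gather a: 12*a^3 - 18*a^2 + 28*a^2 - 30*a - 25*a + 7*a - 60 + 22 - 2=12*a^3 + 10*a^2 - 48*a - 40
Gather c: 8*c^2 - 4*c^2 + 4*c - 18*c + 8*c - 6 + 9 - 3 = 4*c^2 - 6*c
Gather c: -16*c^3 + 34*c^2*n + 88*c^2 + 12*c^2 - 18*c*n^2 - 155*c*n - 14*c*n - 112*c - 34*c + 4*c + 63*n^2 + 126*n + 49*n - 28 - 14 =-16*c^3 + c^2*(34*n + 100) + c*(-18*n^2 - 169*n - 142) + 63*n^2 + 175*n - 42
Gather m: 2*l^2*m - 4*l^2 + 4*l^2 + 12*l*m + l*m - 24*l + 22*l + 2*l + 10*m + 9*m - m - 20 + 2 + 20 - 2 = m*(2*l^2 + 13*l + 18)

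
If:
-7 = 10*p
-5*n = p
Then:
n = 7/50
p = -7/10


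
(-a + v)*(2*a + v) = -2*a^2 + a*v + v^2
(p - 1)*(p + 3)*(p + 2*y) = p^3 + 2*p^2*y + 2*p^2 + 4*p*y - 3*p - 6*y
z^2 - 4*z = z*(z - 4)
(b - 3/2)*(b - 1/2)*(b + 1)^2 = b^4 - 9*b^2/4 - b/2 + 3/4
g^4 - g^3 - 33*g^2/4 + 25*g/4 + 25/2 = (g - 5/2)*(g - 2)*(g + 1)*(g + 5/2)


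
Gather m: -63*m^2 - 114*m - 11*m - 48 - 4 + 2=-63*m^2 - 125*m - 50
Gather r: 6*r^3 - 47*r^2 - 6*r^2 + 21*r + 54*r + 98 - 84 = 6*r^3 - 53*r^2 + 75*r + 14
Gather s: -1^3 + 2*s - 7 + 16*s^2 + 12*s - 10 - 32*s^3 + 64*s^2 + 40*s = -32*s^3 + 80*s^2 + 54*s - 18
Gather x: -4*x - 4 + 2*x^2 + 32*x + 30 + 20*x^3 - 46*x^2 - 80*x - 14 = 20*x^3 - 44*x^2 - 52*x + 12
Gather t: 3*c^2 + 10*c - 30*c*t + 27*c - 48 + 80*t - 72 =3*c^2 + 37*c + t*(80 - 30*c) - 120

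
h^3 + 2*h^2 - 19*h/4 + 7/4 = (h - 1)*(h - 1/2)*(h + 7/2)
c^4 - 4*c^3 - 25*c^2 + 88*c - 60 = (c - 6)*(c - 2)*(c - 1)*(c + 5)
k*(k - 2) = k^2 - 2*k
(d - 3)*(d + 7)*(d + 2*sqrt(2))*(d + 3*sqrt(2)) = d^4 + 4*d^3 + 5*sqrt(2)*d^3 - 9*d^2 + 20*sqrt(2)*d^2 - 105*sqrt(2)*d + 48*d - 252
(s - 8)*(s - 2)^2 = s^3 - 12*s^2 + 36*s - 32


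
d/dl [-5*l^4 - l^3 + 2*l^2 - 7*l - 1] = -20*l^3 - 3*l^2 + 4*l - 7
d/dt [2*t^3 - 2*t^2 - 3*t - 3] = 6*t^2 - 4*t - 3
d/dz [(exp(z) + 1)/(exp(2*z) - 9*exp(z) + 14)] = (-(exp(z) + 1)*(2*exp(z) - 9) + exp(2*z) - 9*exp(z) + 14)*exp(z)/(exp(2*z) - 9*exp(z) + 14)^2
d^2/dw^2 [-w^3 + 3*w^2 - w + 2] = 6 - 6*w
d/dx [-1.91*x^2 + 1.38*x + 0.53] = 1.38 - 3.82*x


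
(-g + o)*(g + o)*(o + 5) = -g^2*o - 5*g^2 + o^3 + 5*o^2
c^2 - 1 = (c - 1)*(c + 1)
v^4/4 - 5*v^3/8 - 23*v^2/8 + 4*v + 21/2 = (v/2 + 1)^2*(v - 7/2)*(v - 3)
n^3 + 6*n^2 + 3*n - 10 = (n - 1)*(n + 2)*(n + 5)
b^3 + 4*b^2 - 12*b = b*(b - 2)*(b + 6)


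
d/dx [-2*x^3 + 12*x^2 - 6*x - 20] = -6*x^2 + 24*x - 6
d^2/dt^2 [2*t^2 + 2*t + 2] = 4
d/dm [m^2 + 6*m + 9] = 2*m + 6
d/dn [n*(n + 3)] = 2*n + 3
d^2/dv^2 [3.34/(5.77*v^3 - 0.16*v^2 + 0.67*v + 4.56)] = ((1.0688 - 115.6308*v)*(5.77*v^3 - 0.16*v^2 + 0.67*v + 4.56) + 3.34*(17.31*v^2 - 0.32*v + 0.67)*(34.62*v^2 - 0.64*v + 1.34))/(5.77*v^3 - 0.16*v^2 + 0.67*v + 4.56)^3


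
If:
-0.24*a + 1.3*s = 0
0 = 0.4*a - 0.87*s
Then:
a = 0.00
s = 0.00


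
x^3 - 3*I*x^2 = x^2*(x - 3*I)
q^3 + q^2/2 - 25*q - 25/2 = (q - 5)*(q + 1/2)*(q + 5)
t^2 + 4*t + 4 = (t + 2)^2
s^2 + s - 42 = (s - 6)*(s + 7)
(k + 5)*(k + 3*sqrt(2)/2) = k^2 + 3*sqrt(2)*k/2 + 5*k + 15*sqrt(2)/2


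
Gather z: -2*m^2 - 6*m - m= -2*m^2 - 7*m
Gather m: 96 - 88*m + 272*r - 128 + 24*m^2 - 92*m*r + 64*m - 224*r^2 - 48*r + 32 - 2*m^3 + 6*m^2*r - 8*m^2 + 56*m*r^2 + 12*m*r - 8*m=-2*m^3 + m^2*(6*r + 16) + m*(56*r^2 - 80*r - 32) - 224*r^2 + 224*r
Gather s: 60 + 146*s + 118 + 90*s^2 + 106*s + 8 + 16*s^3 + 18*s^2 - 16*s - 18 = 16*s^3 + 108*s^2 + 236*s + 168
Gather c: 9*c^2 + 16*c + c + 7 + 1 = 9*c^2 + 17*c + 8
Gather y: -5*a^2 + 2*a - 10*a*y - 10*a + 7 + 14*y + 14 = -5*a^2 - 8*a + y*(14 - 10*a) + 21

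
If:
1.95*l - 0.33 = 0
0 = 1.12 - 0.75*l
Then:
No Solution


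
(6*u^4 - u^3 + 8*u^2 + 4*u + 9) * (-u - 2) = -6*u^5 - 11*u^4 - 6*u^3 - 20*u^2 - 17*u - 18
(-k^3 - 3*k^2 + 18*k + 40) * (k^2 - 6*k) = -k^5 + 3*k^4 + 36*k^3 - 68*k^2 - 240*k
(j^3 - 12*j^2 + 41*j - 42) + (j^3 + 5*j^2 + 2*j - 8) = 2*j^3 - 7*j^2 + 43*j - 50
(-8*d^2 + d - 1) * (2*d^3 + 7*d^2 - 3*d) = -16*d^5 - 54*d^4 + 29*d^3 - 10*d^2 + 3*d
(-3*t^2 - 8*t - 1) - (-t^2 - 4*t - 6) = -2*t^2 - 4*t + 5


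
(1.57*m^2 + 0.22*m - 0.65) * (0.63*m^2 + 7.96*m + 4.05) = 0.9891*m^4 + 12.6358*m^3 + 7.7002*m^2 - 4.283*m - 2.6325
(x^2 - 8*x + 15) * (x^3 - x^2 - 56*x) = x^5 - 9*x^4 - 33*x^3 + 433*x^2 - 840*x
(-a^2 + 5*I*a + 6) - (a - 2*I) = -a^2 - a + 5*I*a + 6 + 2*I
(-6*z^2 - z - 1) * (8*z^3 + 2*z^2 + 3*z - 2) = -48*z^5 - 20*z^4 - 28*z^3 + 7*z^2 - z + 2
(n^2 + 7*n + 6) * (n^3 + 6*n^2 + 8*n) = n^5 + 13*n^4 + 56*n^3 + 92*n^2 + 48*n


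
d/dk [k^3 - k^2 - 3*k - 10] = 3*k^2 - 2*k - 3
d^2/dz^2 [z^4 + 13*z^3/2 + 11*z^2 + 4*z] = 12*z^2 + 39*z + 22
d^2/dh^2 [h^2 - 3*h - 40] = 2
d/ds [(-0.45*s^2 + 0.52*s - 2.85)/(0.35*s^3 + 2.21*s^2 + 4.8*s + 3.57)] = (0.1575*s^4 - 0.364*s^3 - 0.3167*s^2 + 9.384*s + 15.5364)/(0.1225*s^6 + 1.547*s^5 + 8.2441*s^4 + 23.715*s^3 + 38.8194*s^2 + 34.272*s + 12.7449)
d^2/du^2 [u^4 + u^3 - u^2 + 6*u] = 12*u^2 + 6*u - 2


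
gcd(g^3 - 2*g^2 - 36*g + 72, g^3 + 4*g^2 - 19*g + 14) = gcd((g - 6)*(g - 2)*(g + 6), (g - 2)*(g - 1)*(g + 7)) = g - 2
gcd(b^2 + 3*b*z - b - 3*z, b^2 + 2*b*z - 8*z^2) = 1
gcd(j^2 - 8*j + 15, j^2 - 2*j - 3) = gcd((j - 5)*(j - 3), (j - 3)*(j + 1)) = j - 3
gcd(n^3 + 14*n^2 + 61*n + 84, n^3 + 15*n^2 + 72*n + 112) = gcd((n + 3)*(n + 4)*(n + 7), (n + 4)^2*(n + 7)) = n^2 + 11*n + 28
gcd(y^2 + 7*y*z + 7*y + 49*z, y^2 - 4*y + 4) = 1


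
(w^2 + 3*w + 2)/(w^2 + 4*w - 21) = (w^2 + 3*w + 2)/(w^2 + 4*w - 21)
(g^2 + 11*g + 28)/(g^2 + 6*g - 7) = (g + 4)/(g - 1)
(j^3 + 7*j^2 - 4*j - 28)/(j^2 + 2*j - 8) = (j^2 + 9*j + 14)/(j + 4)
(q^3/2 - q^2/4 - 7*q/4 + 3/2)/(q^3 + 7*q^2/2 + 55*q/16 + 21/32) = 8*(2*q^3 - q^2 - 7*q + 6)/(32*q^3 + 112*q^2 + 110*q + 21)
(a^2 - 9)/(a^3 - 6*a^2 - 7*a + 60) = (a - 3)/(a^2 - 9*a + 20)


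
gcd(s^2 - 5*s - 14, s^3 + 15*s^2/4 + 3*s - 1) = s + 2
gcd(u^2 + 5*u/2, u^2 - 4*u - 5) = 1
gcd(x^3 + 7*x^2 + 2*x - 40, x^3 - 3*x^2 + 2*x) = x - 2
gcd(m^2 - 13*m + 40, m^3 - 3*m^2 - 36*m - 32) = m - 8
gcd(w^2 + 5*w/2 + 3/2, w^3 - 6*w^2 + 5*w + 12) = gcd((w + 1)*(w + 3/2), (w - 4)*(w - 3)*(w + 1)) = w + 1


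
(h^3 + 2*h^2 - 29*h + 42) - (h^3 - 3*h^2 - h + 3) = 5*h^2 - 28*h + 39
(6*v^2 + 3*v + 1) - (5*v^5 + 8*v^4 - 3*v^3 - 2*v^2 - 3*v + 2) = -5*v^5 - 8*v^4 + 3*v^3 + 8*v^2 + 6*v - 1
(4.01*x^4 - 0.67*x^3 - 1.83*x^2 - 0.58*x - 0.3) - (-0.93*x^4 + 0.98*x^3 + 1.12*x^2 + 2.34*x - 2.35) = 4.94*x^4 - 1.65*x^3 - 2.95*x^2 - 2.92*x + 2.05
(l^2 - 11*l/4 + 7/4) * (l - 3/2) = l^3 - 17*l^2/4 + 47*l/8 - 21/8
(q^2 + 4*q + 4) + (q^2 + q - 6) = 2*q^2 + 5*q - 2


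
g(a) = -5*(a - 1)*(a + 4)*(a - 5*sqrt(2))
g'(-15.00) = -3859.59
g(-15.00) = 19422.54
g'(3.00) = 113.20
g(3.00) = 284.97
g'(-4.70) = -396.62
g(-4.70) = 234.83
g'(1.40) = 153.66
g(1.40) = 61.25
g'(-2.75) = -99.33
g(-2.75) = -230.18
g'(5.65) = -122.76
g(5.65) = 318.83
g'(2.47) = 135.11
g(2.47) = 218.80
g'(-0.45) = 104.71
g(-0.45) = -193.57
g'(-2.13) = -28.70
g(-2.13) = -269.27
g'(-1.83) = 1.33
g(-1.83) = -273.31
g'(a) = -5*(a - 1)*(a + 4) - 5*(a - 1)*(a - 5*sqrt(2)) - 5*(a + 4)*(a - 5*sqrt(2)) = -15*a^2 - 30*a + 50*sqrt(2)*a + 20 + 75*sqrt(2)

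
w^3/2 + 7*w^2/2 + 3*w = w*(w/2 + 1/2)*(w + 6)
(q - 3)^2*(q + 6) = q^3 - 27*q + 54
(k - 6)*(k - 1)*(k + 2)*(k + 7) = k^4 + 2*k^3 - 43*k^2 - 44*k + 84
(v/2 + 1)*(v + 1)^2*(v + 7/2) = v^4/2 + 15*v^3/4 + 19*v^2/2 + 39*v/4 + 7/2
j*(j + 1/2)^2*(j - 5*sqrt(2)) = j^4 - 5*sqrt(2)*j^3 + j^3 - 5*sqrt(2)*j^2 + j^2/4 - 5*sqrt(2)*j/4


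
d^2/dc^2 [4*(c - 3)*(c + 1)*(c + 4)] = 24*c + 16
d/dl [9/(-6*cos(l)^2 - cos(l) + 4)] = -9*(12*cos(l) + 1)*sin(l)/(6*cos(l)^2 + cos(l) - 4)^2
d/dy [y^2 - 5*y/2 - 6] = 2*y - 5/2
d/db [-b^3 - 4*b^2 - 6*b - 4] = -3*b^2 - 8*b - 6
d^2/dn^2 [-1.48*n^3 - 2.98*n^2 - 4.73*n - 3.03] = -8.88*n - 5.96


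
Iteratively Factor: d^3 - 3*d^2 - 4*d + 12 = (d - 2)*(d^2 - d - 6) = (d - 3)*(d - 2)*(d + 2)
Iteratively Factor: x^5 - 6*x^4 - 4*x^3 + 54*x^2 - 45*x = (x - 3)*(x^4 - 3*x^3 - 13*x^2 + 15*x) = x*(x - 3)*(x^3 - 3*x^2 - 13*x + 15) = x*(x - 3)*(x - 1)*(x^2 - 2*x - 15) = x*(x - 5)*(x - 3)*(x - 1)*(x + 3)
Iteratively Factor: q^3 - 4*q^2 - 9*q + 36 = (q - 4)*(q^2 - 9) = (q - 4)*(q - 3)*(q + 3)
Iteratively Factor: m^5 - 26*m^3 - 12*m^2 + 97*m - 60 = (m - 1)*(m^4 + m^3 - 25*m^2 - 37*m + 60) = (m - 1)*(m + 4)*(m^3 - 3*m^2 - 13*m + 15) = (m - 5)*(m - 1)*(m + 4)*(m^2 + 2*m - 3) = (m - 5)*(m - 1)*(m + 3)*(m + 4)*(m - 1)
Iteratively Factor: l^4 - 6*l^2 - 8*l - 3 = (l + 1)*(l^3 - l^2 - 5*l - 3) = (l + 1)^2*(l^2 - 2*l - 3) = (l - 3)*(l + 1)^2*(l + 1)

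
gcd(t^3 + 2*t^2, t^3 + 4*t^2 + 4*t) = t^2 + 2*t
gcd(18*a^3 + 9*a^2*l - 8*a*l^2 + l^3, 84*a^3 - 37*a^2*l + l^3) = 3*a - l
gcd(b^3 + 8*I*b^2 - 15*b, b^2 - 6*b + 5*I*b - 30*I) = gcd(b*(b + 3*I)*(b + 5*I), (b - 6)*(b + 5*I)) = b + 5*I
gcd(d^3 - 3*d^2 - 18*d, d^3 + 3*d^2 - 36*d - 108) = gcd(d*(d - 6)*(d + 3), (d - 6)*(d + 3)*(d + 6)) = d^2 - 3*d - 18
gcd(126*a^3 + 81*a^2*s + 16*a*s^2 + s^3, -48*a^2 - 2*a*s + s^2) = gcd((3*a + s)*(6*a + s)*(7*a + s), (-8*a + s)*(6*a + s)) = 6*a + s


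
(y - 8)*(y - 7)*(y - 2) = y^3 - 17*y^2 + 86*y - 112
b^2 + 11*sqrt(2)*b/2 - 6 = (b - sqrt(2)/2)*(b + 6*sqrt(2))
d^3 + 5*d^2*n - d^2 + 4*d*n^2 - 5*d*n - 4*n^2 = (d - 1)*(d + n)*(d + 4*n)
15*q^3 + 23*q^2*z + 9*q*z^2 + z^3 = (q + z)*(3*q + z)*(5*q + z)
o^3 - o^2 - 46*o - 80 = (o - 8)*(o + 2)*(o + 5)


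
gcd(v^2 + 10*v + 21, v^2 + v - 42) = v + 7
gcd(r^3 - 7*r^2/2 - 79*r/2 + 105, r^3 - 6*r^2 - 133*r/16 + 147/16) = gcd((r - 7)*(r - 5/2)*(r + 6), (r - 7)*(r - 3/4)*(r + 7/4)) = r - 7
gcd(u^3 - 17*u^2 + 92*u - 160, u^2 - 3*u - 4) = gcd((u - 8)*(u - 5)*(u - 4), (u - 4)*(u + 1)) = u - 4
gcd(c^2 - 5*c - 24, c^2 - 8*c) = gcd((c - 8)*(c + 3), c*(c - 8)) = c - 8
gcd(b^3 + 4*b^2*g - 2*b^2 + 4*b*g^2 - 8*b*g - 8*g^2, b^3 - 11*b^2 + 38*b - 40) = b - 2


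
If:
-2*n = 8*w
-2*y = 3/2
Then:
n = -4*w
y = -3/4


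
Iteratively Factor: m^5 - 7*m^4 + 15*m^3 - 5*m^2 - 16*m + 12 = (m - 3)*(m^4 - 4*m^3 + 3*m^2 + 4*m - 4) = (m - 3)*(m - 2)*(m^3 - 2*m^2 - m + 2) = (m - 3)*(m - 2)^2*(m^2 - 1) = (m - 3)*(m - 2)^2*(m - 1)*(m + 1)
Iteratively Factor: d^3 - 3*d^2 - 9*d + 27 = (d - 3)*(d^2 - 9) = (d - 3)*(d + 3)*(d - 3)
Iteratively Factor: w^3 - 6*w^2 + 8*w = (w)*(w^2 - 6*w + 8) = w*(w - 2)*(w - 4)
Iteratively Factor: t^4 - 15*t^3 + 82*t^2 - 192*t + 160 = (t - 5)*(t^3 - 10*t^2 + 32*t - 32) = (t - 5)*(t - 4)*(t^2 - 6*t + 8) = (t - 5)*(t - 4)*(t - 2)*(t - 4)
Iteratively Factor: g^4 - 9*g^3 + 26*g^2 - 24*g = (g - 3)*(g^3 - 6*g^2 + 8*g) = (g - 4)*(g - 3)*(g^2 - 2*g) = g*(g - 4)*(g - 3)*(g - 2)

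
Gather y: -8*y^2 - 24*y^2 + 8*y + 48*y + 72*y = -32*y^2 + 128*y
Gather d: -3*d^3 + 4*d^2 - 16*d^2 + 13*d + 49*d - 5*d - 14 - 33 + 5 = -3*d^3 - 12*d^2 + 57*d - 42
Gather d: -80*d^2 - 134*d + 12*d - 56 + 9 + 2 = -80*d^2 - 122*d - 45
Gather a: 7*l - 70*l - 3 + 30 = 27 - 63*l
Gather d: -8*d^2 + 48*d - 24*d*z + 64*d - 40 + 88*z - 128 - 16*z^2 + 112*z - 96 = -8*d^2 + d*(112 - 24*z) - 16*z^2 + 200*z - 264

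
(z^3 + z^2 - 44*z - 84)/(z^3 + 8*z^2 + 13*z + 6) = (z^2 - 5*z - 14)/(z^2 + 2*z + 1)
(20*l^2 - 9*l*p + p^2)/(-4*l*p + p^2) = (-5*l + p)/p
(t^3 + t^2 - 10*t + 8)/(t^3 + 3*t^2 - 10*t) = (t^2 + 3*t - 4)/(t*(t + 5))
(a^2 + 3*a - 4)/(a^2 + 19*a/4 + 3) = 4*(a - 1)/(4*a + 3)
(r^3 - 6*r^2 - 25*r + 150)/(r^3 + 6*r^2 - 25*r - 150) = (r - 6)/(r + 6)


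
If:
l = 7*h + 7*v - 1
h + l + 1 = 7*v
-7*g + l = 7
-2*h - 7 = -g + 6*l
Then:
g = -49/41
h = 0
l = -56/41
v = -15/287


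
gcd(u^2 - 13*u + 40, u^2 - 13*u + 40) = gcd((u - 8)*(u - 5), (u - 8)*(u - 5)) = u^2 - 13*u + 40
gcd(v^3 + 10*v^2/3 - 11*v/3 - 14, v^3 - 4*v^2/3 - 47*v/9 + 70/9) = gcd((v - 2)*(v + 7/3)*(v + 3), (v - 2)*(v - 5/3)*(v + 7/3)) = v^2 + v/3 - 14/3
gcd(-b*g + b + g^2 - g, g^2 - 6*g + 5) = g - 1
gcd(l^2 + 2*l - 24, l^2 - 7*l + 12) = l - 4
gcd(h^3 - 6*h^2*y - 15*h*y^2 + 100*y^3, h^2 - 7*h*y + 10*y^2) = -h + 5*y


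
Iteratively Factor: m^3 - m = (m)*(m^2 - 1) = m*(m + 1)*(m - 1)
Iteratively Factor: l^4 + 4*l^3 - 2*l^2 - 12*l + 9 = (l + 3)*(l^3 + l^2 - 5*l + 3) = (l + 3)^2*(l^2 - 2*l + 1) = (l - 1)*(l + 3)^2*(l - 1)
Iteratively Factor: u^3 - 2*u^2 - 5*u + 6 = (u - 3)*(u^2 + u - 2) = (u - 3)*(u - 1)*(u + 2)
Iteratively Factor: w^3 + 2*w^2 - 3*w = (w)*(w^2 + 2*w - 3) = w*(w + 3)*(w - 1)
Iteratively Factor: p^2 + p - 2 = (p - 1)*(p + 2)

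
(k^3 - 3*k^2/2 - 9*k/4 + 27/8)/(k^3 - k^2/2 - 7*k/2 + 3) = (k^2 - 9/4)/(k^2 + k - 2)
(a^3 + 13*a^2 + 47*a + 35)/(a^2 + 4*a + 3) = (a^2 + 12*a + 35)/(a + 3)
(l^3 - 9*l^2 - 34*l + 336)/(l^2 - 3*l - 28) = (l^2 - 2*l - 48)/(l + 4)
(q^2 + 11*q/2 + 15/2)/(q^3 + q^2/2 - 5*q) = (q + 3)/(q*(q - 2))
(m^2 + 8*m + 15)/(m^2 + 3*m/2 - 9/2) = 2*(m + 5)/(2*m - 3)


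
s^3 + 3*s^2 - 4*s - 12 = (s - 2)*(s + 2)*(s + 3)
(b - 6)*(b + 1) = b^2 - 5*b - 6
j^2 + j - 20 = (j - 4)*(j + 5)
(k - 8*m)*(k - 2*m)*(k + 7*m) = k^3 - 3*k^2*m - 54*k*m^2 + 112*m^3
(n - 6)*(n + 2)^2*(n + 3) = n^4 + n^3 - 26*n^2 - 84*n - 72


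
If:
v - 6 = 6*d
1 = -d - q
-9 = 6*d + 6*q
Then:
No Solution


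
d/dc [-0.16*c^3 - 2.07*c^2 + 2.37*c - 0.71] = -0.48*c^2 - 4.14*c + 2.37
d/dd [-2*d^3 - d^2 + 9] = 2*d*(-3*d - 1)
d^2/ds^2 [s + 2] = 0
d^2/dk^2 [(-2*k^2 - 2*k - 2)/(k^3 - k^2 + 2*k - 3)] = 4*(-k^6 - 3*k^5 + 3*k^4 - 14*k^3 - 18*k^2 + 6*k - 16)/(k^9 - 3*k^8 + 9*k^7 - 22*k^6 + 36*k^5 - 57*k^4 + 71*k^3 - 63*k^2 + 54*k - 27)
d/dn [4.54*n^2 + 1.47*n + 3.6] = 9.08*n + 1.47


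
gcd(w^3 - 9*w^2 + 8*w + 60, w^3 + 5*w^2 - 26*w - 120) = w - 5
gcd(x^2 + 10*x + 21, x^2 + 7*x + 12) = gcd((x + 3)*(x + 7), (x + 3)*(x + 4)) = x + 3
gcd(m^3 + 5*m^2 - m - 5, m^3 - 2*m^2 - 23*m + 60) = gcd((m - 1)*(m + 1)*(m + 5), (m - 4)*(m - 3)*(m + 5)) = m + 5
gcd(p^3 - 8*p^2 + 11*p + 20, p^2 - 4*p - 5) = p^2 - 4*p - 5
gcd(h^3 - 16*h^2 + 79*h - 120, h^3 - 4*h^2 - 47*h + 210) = h - 5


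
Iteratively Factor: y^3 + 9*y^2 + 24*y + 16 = (y + 4)*(y^2 + 5*y + 4) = (y + 1)*(y + 4)*(y + 4)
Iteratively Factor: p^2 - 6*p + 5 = (p - 1)*(p - 5)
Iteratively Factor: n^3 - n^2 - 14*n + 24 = (n - 2)*(n^2 + n - 12) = (n - 3)*(n - 2)*(n + 4)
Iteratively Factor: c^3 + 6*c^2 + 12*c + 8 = (c + 2)*(c^2 + 4*c + 4) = (c + 2)^2*(c + 2)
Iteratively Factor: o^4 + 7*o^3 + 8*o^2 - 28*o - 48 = (o + 2)*(o^3 + 5*o^2 - 2*o - 24) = (o + 2)*(o + 4)*(o^2 + o - 6) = (o - 2)*(o + 2)*(o + 4)*(o + 3)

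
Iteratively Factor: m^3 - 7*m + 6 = (m + 3)*(m^2 - 3*m + 2) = (m - 2)*(m + 3)*(m - 1)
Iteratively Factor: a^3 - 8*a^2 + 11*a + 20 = (a - 4)*(a^2 - 4*a - 5) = (a - 5)*(a - 4)*(a + 1)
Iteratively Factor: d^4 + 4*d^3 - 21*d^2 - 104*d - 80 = (d - 5)*(d^3 + 9*d^2 + 24*d + 16) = (d - 5)*(d + 4)*(d^2 + 5*d + 4) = (d - 5)*(d + 4)^2*(d + 1)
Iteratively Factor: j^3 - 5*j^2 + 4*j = (j - 4)*(j^2 - j) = j*(j - 4)*(j - 1)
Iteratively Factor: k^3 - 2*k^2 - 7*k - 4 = (k + 1)*(k^2 - 3*k - 4) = (k + 1)^2*(k - 4)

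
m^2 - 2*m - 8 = (m - 4)*(m + 2)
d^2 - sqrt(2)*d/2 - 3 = (d - 3*sqrt(2)/2)*(d + sqrt(2))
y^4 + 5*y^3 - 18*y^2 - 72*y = y*(y - 4)*(y + 3)*(y + 6)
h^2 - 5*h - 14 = (h - 7)*(h + 2)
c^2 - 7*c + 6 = (c - 6)*(c - 1)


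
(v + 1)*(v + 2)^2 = v^3 + 5*v^2 + 8*v + 4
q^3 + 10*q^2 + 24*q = q*(q + 4)*(q + 6)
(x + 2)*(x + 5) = x^2 + 7*x + 10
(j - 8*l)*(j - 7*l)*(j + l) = j^3 - 14*j^2*l + 41*j*l^2 + 56*l^3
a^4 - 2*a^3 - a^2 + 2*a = a*(a - 2)*(a - 1)*(a + 1)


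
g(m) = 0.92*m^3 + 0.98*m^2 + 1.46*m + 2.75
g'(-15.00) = 593.06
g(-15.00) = -2903.65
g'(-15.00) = 593.06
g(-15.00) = -2903.65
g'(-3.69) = 31.81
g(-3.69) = -35.52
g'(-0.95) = 2.09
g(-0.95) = 1.46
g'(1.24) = 8.13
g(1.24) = 7.82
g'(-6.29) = 98.33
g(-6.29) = -196.61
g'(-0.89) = 1.90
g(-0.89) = 1.58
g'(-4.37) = 45.60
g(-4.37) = -61.69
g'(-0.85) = 1.79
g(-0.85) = 1.65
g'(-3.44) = 27.38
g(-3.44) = -28.13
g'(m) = 2.76*m^2 + 1.96*m + 1.46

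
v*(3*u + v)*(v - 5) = 3*u*v^2 - 15*u*v + v^3 - 5*v^2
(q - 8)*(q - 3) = q^2 - 11*q + 24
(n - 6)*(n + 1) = n^2 - 5*n - 6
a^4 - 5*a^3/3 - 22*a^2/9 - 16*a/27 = a*(a - 8/3)*(a + 1/3)*(a + 2/3)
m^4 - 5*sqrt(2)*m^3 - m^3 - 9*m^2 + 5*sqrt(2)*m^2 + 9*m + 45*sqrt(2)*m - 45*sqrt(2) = (m - 3)*(m - 1)*(m + 3)*(m - 5*sqrt(2))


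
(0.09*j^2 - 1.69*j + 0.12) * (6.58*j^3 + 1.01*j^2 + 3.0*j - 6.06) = 0.5922*j^5 - 11.0293*j^4 - 0.6473*j^3 - 5.4942*j^2 + 10.6014*j - 0.7272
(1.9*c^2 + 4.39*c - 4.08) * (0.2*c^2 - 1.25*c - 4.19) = 0.38*c^4 - 1.497*c^3 - 14.2645*c^2 - 13.2941*c + 17.0952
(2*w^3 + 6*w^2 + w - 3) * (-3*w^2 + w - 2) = -6*w^5 - 16*w^4 - w^3 - 2*w^2 - 5*w + 6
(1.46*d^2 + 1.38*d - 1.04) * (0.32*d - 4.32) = 0.4672*d^3 - 5.8656*d^2 - 6.2944*d + 4.4928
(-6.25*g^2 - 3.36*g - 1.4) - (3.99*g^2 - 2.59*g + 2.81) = -10.24*g^2 - 0.77*g - 4.21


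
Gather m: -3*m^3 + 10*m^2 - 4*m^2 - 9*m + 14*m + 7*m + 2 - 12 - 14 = -3*m^3 + 6*m^2 + 12*m - 24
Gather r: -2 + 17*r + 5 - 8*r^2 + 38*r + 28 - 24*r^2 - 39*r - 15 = -32*r^2 + 16*r + 16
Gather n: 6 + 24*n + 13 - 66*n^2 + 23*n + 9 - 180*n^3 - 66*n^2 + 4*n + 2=-180*n^3 - 132*n^2 + 51*n + 30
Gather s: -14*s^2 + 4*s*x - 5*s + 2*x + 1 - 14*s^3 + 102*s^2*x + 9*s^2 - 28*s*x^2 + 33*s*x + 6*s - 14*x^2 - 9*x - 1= -14*s^3 + s^2*(102*x - 5) + s*(-28*x^2 + 37*x + 1) - 14*x^2 - 7*x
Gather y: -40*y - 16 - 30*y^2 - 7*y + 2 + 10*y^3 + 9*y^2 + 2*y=10*y^3 - 21*y^2 - 45*y - 14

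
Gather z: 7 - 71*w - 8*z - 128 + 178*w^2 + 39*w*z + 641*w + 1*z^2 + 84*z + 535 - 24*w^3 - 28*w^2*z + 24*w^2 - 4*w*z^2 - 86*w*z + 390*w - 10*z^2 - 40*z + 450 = -24*w^3 + 202*w^2 + 960*w + z^2*(-4*w - 9) + z*(-28*w^2 - 47*w + 36) + 864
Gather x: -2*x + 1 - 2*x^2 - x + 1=-2*x^2 - 3*x + 2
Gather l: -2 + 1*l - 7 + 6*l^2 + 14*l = 6*l^2 + 15*l - 9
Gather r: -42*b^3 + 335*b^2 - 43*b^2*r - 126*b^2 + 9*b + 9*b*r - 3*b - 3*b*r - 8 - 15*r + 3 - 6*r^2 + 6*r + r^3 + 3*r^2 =-42*b^3 + 209*b^2 + 6*b + r^3 - 3*r^2 + r*(-43*b^2 + 6*b - 9) - 5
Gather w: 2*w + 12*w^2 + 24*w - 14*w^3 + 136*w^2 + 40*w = -14*w^3 + 148*w^2 + 66*w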